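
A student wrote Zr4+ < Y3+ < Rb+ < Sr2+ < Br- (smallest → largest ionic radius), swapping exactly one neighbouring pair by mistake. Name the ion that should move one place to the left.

Check each adjacent pair. Rb+ and Sr2+ are reversed: Sr2+ and Rb+ share 36 electrons; the higher nuclear charge on Sr (Z=38) contracts it more, so Sr2+ < Rb+. No other neighbouring pair contradicts the periodic trends, so Sr2+ is the ion listed too late.

Sr2+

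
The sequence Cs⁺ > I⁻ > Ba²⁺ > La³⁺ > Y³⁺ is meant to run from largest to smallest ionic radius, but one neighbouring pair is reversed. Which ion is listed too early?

Cs⁺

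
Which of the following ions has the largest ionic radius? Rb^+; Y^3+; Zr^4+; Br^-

Br^-

Each ion has 36 electrons. The ranking follows nuclear charge in reverse — greater Z gives a smaller radius. Zr^4+ (Z=40), Y^3+ (Z=39), Rb^+ (Z=37), Br^- (Z=35).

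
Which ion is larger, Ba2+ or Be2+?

All are in the same group with charge +2. Radius grows down the group as n (the outermost shell) increases.

Ba2+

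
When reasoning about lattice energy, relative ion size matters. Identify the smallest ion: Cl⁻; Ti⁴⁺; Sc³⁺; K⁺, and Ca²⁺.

All of these have 18 electrons (isoelectronic). With the same electron cloud, the ion with the most protons pulls it in tightest. Nuclear charges: Ti⁴⁺ (Z=22), Sc³⁺ (Z=21), Ca²⁺ (Z=20), K⁺ (Z=19), Cl⁻ (Z=17). Highest Z is smallest.

Ti⁴⁺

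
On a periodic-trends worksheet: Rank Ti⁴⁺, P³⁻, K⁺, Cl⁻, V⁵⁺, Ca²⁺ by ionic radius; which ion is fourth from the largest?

Ca²⁺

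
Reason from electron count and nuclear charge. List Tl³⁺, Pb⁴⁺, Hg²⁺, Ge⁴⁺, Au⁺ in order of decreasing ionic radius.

Au⁺ > Hg²⁺ > Tl³⁺ > Pb⁴⁺ > Ge⁴⁺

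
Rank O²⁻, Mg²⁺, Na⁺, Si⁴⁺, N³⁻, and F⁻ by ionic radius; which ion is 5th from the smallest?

O²⁻

These species are isoelectronic with 10 electrons. The only difference is the number of protons: Si⁴⁺ (Z=14), Mg²⁺ (Z=12), Na⁺ (Z=11), F⁻ (Z=9), O²⁻ (Z=8), N³⁻ (Z=7). The strongest nuclear pull (Si⁴⁺) gives the smallest ion.
So the order is Si⁴⁺ < Mg²⁺ < Na⁺ < F⁻ < O²⁻ < N³⁻; the 5th-smallest ion is O²⁻.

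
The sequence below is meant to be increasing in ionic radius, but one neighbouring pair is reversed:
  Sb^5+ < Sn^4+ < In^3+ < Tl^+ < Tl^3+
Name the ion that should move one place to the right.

Tl^+

The pair Tl^+, Tl^3+ is the wrong way round — both are Tl; the higher oxidation state (+3) has fewer electrons and is therefore smaller. All other adjacent pairs agree with periodic trends, so Tl^+ is the misplaced ion.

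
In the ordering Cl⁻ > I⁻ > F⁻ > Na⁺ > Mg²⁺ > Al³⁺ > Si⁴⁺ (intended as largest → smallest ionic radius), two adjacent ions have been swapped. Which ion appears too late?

The pair Cl⁻, I⁻ is the wrong way round — same group and charge — period 3 sits above period 5, so Cl⁻ is smaller. All other adjacent pairs agree with periodic trends, so I⁻ is the misplaced ion.

I⁻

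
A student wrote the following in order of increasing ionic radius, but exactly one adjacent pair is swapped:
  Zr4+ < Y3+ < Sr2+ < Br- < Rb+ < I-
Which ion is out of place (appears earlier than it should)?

The pair Br-, Rb+ is the wrong way round — both have 36 electrons but Z(Rb)=37 > Z(Br)=35, so Rb+ should be the smaller of the two. All other adjacent pairs agree with periodic trends, so Br- is the misplaced ion.

Br-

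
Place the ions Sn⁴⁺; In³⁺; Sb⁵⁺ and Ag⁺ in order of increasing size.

Sb⁵⁺ < Sn⁴⁺ < In³⁺ < Ag⁺

These species are isoelectronic with 46 electrons. The only difference is the number of protons: Sb⁵⁺ (Z=51), Sn⁴⁺ (Z=50), In³⁺ (Z=49), Ag⁺ (Z=47). The strongest nuclear pull (Sb⁵⁺) gives the smallest ion.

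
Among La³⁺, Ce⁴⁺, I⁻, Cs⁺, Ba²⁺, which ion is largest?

Each ion has 54 electrons. The ranking follows nuclear charge in reverse — greater Z gives a smaller radius. Ce⁴⁺ (Z=58), La³⁺ (Z=57), Ba²⁺ (Z=56), Cs⁺ (Z=55), I⁻ (Z=53).

I⁻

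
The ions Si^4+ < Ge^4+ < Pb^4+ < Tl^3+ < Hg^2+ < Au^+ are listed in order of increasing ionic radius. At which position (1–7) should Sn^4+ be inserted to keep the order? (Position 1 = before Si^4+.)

3

Si^4+ has 10 e⁻ (Z=14), Ge^4+ has 28 e⁻ (Z=32), Sn^4+ has 46 e⁻ (Z=50), Pb^4+ has 78 e⁻ (Z=82), Tl^3+ has 78 e⁻ (Z=81), Hg^2+ has 78 e⁻ (Z=80), Au^+ has 78 e⁻ (Z=79). Si^4+ < Ge^4+ (same group, 1 shell fewer); Ge^4+ < Sn^4+ (same group, 1 shell fewer); Sn^4+ < Pb^4+ (same group, 1 shell fewer); Pb^4+ < Tl^3+ (isoelectronic, higher Z=82 is smaller); Tl^3+ < Hg^2+ (isoelectronic, higher Z=81 is smaller); Hg^2+ < Au^+ (isoelectronic, higher Z=80 is smaller).
The complete sequence is Si^4+ < Ge^4+ < Sn^4+ < Pb^4+ < Tl^3+ < Hg^2+ < Au^+. Sn^4+ sits at position 3.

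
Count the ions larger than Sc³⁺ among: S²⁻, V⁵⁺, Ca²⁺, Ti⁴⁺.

All of these have 18 electrons (isoelectronic). With the same electron cloud, the ion with the most protons pulls it in tightest. Nuclear charges: V⁵⁺ (Z=23), Ti⁴⁺ (Z=22), Sc³⁺ (Z=21), Ca²⁺ (Z=20), S²⁻ (Z=16). Highest Z is smallest.
Overall: V⁵⁺ < Ti⁴⁺ < Sc³⁺ < Ca²⁺ < S²⁻. Sc³⁺ has 2 below it and 2 above. So 2 are larger.

2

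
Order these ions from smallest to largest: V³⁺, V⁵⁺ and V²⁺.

V⁵⁺ < V³⁺ < V²⁺

Same element, different charge: the more highly charged cation has fewer electrons and a greater effective nuclear charge per electron, making V⁵⁺ the smallest.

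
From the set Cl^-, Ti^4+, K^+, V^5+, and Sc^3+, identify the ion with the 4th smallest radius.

Isoelectronic series (18 e⁻ each). Size is set by nuclear charge: more protons means a smaller ion. V^5+ (Z=23), Ti^4+ (Z=22), Sc^3+ (Z=21), K^+ (Z=19), Cl^- (Z=17).
So the order is V^5+ < Ti^4+ < Sc^3+ < K^+ < Cl^-; the 4th-smallest ion is K^+.

K^+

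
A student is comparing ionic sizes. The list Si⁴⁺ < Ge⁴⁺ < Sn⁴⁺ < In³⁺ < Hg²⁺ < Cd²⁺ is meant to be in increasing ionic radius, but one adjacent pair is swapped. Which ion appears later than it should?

Cd²⁺

The pair Hg²⁺, Cd²⁺ is the wrong way round — both in group 12 with the same charge; Cd²⁺ (period 5) has the smaller radius. All other adjacent pairs agree with periodic trends, so Cd²⁺ is the misplaced ion.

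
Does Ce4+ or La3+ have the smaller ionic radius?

Ce4+

These species are isoelectronic with 54 electrons. The only difference is the number of protons: Ce4+ (Z=58), La3+ (Z=57). The strongest nuclear pull (Ce4+) gives the smallest ion.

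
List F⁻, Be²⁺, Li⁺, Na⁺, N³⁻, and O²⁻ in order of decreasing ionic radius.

First list Z and electron count for each: Be²⁺ has 2 e⁻ (Z=4), Li⁺ has 2 e⁻ (Z=3), Na⁺ has 10 e⁻ (Z=11), F⁻ has 10 e⁻ (Z=9), O²⁻ has 10 e⁻ (Z=8), N³⁻ has 10 e⁻ (Z=7). Be²⁺ < Li⁺ (isoelectronic, higher Z=4 is smaller); Li⁺ < Na⁺ (same group, 1 shell fewer); Na⁺ < F⁻ (both 10 e⁻, Z=11>9); F⁻ < O²⁻ (both 10 e⁻, Z=9>8); O²⁻ < N³⁻ (isoelectronic, higher Z=8 is smaller).

N³⁻ > O²⁻ > F⁻ > Na⁺ > Li⁺ > Be²⁺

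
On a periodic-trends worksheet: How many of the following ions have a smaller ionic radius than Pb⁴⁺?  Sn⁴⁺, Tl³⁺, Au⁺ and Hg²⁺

1

Sn⁴⁺: 46 e⁻, Z=50, Pb⁴⁺: 78 e⁻, Z=82, Tl³⁺: 78 e⁻, Z=81, Hg²⁺: 78 e⁻, Z=80, Au⁺: 78 e⁻, Z=79. Sn⁴⁺ < Pb⁴⁺ (same group, 1 shell fewer); Pb⁴⁺ < Tl³⁺ (both 78 e⁻, Z=82>81); Tl³⁺ < Hg²⁺ (both 78 e⁻, Z=81>80); Hg²⁺ < Au⁺ (isoelectronic, higher Z=80 is smaller).
Ordering all of them (including Pb⁴⁺) by radius gives Sn⁴⁺ < Pb⁴⁺ < Tl³⁺ < Hg²⁺ < Au⁺. That's 1.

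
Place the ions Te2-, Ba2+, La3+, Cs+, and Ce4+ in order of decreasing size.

Te2- > Cs+ > Ba2+ > La3+ > Ce4+

These species are isoelectronic with 54 electrons. The only difference is the number of protons: Ce4+ (Z=58), La3+ (Z=57), Ba2+ (Z=56), Cs+ (Z=55), Te2- (Z=52). The strongest nuclear pull (Ce4+) gives the smallest ion.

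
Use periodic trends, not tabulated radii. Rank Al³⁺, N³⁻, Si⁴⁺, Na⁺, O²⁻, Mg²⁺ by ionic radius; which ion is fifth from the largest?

Al³⁺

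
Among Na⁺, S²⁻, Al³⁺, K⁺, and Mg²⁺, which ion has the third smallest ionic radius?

Na⁺

First list Z and electron count for each: Al³⁺ (Z=13, 10 e⁻), Mg²⁺ (Z=12, 10 e⁻), Na⁺ (Z=11, 10 e⁻), K⁺ (Z=19, 18 e⁻), S²⁻ (Z=16, 18 e⁻). Al³⁺ < Mg²⁺ (both 10 e⁻, Z=13>12); Mg²⁺ < Na⁺ (isoelectronic, higher Z=12 is smaller); Na⁺ < K⁺ (same group, period 3 vs 4); K⁺ < S²⁻ (both 18 e⁻, Z=19>16).
So the order is Al³⁺ < Mg²⁺ < Na⁺ < K⁺ < S²⁻; the 3rd-smallest ion is Na⁺.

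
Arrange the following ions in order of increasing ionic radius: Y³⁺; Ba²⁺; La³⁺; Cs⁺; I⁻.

Electron counts and nuclear charges: Y³⁺ has 36 e⁻ (Z=39), La³⁺ has 54 e⁻ (Z=57), Ba²⁺ has 54 e⁻ (Z=56), Cs⁺ has 54 e⁻ (Z=55), I⁻ has 54 e⁻ (Z=53). Y³⁺ < La³⁺ (same group, period 5 vs 6); La³⁺ < Ba²⁺ (both 54 e⁻, Z=57>56); Ba²⁺ < Cs⁺ (isoelectronic, higher Z=56 is smaller); Cs⁺ < I⁻ (both 54 e⁻, Z=55>53).

Y³⁺ < La³⁺ < Ba²⁺ < Cs⁺ < I⁻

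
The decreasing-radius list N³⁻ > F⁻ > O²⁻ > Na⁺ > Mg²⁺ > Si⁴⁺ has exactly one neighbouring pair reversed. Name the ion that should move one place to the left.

O²⁻

Check each adjacent pair. F⁻ and O²⁻ are reversed: they are isoelectronic (10 e⁻) and F has more protons than O (9 vs 8), making F⁻ smaller. No other neighbouring pair contradicts the periodic trends, so O²⁻ is the ion listed too late.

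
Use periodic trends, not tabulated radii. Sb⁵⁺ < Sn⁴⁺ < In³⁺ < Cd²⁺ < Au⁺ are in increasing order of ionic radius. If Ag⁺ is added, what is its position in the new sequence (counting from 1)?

Tabulating Z and e⁻: Sb⁵⁺: 46 e⁻, Z=51, Sn⁴⁺: 46 e⁻, Z=50, In³⁺: 46 e⁻, Z=49, Cd²⁺: 46 e⁻, Z=48, Ag⁺: 46 e⁻, Z=47, Au⁺: 78 e⁻, Z=79. Sb⁵⁺ < Sn⁴⁺ (isoelectronic, higher Z=51 is smaller); Sn⁴⁺ < In³⁺ (both 46 e⁻, Z=50>49); In³⁺ < Cd²⁺ (both 46 e⁻, Z=49>48); Cd²⁺ < Ag⁺ (isoelectronic, higher Z=48 is smaller); Ag⁺ < Au⁺ (same group, period 5 vs 6).
With Ag⁺ included the full order is Sb⁵⁺ < Sn⁴⁺ < In³⁺ < Cd²⁺ < Ag⁺ < Au⁺, so it takes position 5.

5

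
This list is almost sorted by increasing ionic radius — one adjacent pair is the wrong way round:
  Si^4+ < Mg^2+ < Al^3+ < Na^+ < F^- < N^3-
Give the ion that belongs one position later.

Mg^2+

Check each adjacent pair. Mg^2+ and Al^3+ are reversed: they are isoelectronic (10 e⁻) and Al has more protons than Mg (13 vs 12), making Al^3+ smaller. No other neighbouring pair contradicts the periodic trends, so Mg^2+ is the ion listed too early.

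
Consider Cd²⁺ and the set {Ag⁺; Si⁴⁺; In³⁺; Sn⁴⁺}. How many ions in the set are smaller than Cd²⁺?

3

First list Z and electron count for each: Si⁴⁺: 10 e⁻, Z=14, Sn⁴⁺: 46 e⁻, Z=50, In³⁺: 46 e⁻, Z=49, Cd²⁺: 46 e⁻, Z=48, Ag⁺: 46 e⁻, Z=47. Si⁴⁺ < Sn⁴⁺ (same group, period 3 vs 5); Sn⁴⁺ < In³⁺ (both 46 e⁻, Z=50>49); In³⁺ < Cd²⁺ (both 46 e⁻, Z=49>48); Cd²⁺ < Ag⁺ (isoelectronic, higher Z=48 is smaller).
Ordering all of them (including Cd²⁺) by radius gives Si⁴⁺ < Sn⁴⁺ < In³⁺ < Cd²⁺ < Ag⁺. Count: 3.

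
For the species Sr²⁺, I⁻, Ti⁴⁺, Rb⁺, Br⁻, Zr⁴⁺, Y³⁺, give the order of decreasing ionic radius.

Electron counts and nuclear charges: Ti⁴⁺ (Z=22, 18 e⁻), Zr⁴⁺ (Z=40, 36 e⁻), Y³⁺ (Z=39, 36 e⁻), Sr²⁺ (Z=38, 36 e⁻), Rb⁺ (Z=37, 36 e⁻), Br⁻ (Z=35, 36 e⁻), I⁻ (Z=53, 54 e⁻). Ti⁴⁺ < Zr⁴⁺ (same group, 1 shell fewer); Zr⁴⁺ < Y³⁺ (both 36 e⁻, Z=40>39); Y³⁺ < Sr²⁺ (isoelectronic, higher Z=39 is smaller); Sr²⁺ < Rb⁺ (both 36 e⁻, Z=38>37); Rb⁺ < Br⁻ (both 36 e⁻, Z=37>35); Br⁻ < I⁻ (same group, 1 shell fewer).

I⁻ > Br⁻ > Rb⁺ > Sr²⁺ > Y³⁺ > Zr⁴⁺ > Ti⁴⁺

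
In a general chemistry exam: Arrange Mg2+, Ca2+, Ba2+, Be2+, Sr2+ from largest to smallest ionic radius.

Ba2+ > Sr2+ > Ca2+ > Mg2+ > Be2+

All are in the same group with charge +2. Radius grows down the group as n (the outermost shell) increases.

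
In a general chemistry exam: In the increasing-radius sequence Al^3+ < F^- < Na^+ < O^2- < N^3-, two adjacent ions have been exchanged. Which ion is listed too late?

Compare adjacent ions: both have 10 electrons but Z(Na)=11 > Z(F)=9, so Na^+ should be the smaller of the two — yet in this increasing list F^- sits before Na^+. Nothing else is reversed, so Na^+ should move one place to the left.

Na^+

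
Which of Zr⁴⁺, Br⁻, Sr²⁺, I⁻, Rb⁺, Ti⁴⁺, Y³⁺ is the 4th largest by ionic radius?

Sr²⁺

Electron counts and nuclear charges: Ti⁴⁺ has 18 e⁻ (Z=22), Zr⁴⁺ has 36 e⁻ (Z=40), Y³⁺ has 36 e⁻ (Z=39), Sr²⁺ has 36 e⁻ (Z=38), Rb⁺ has 36 e⁻ (Z=37), Br⁻ has 36 e⁻ (Z=35), I⁻ has 54 e⁻ (Z=53). Ti⁴⁺ < Zr⁴⁺ (same group, period 4 vs 5); Zr⁴⁺ < Y³⁺ (both 36 e⁻, Z=40>39); Y³⁺ < Sr²⁺ (both 36 e⁻, Z=39>38); Sr²⁺ < Rb⁺ (isoelectronic, higher Z=38 is smaller); Rb⁺ < Br⁻ (isoelectronic, higher Z=37 is smaller); Br⁻ < I⁻ (same group, 1 shell fewer).
Ordering: Ti⁴⁺ < Zr⁴⁺ < Y³⁺ < Sr²⁺ < Rb⁺ < Br⁻ < I⁻. The 4th largest is Sr²⁺.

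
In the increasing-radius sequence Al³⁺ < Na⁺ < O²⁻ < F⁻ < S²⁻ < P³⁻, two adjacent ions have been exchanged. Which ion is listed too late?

Scanning neighbour by neighbour, only O²⁻/F⁻ violates a trend: they are isoelectronic (10 e⁻) and F has more protons than O (9 vs 8), making F⁻ smaller. That makes F⁻ the one sitting a position late relative to where it belongs.

F⁻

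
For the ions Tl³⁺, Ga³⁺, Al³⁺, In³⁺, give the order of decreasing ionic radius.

Same group, same charge. Going down the group adds an extra shell of electrons, so the ion gets larger: Al³⁺ is highest in the group and smallest.

Tl³⁺ > In³⁺ > Ga³⁺ > Al³⁺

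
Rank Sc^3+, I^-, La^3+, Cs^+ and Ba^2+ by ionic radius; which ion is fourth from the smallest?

Sc^3+ has 18 e⁻ (Z=21), La^3+ has 54 e⁻ (Z=57), Ba^2+ has 54 e⁻ (Z=56), Cs^+ has 54 e⁻ (Z=55), I^- has 54 e⁻ (Z=53). Sc^3+ < La^3+ (same group, 2 shells fewer); La^3+ < Ba^2+ (isoelectronic, higher Z=57 is smaller); Ba^2+ < Cs^+ (both 54 e⁻, Z=56>55); Cs^+ < I^- (both 54 e⁻, Z=55>53).
Full ascending order: Sc^3+ < La^3+ < Ba^2+ < Cs^+ < I^-. Counting from the smallest, position 4 is Cs^+.

Cs^+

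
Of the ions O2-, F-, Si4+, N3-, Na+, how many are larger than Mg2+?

These species are isoelectronic with 10 electrons. The only difference is the number of protons: Si4+ (Z=14), Mg2+ (Z=12), Na+ (Z=11), F- (Z=9), O2- (Z=8), N3- (Z=7). The strongest nuclear pull (Si4+) gives the smallest ion.
Ordering all of them (including Mg2+) by radius gives Si4+ < Mg2+ < Na+ < F- < O2- < N3-. So 4 are larger.

4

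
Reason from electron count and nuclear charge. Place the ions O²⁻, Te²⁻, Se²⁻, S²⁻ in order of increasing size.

O²⁻ < S²⁻ < Se²⁻ < Te²⁻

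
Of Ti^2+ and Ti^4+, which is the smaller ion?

Ti^4+

For a single element, ionic radius drops as positive charge rises — Ti^4+ < Ti^2+.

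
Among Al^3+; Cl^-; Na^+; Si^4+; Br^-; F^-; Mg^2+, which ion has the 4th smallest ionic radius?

Na^+

First list Z and electron count for each: Si^4+ (Z=14, 10 e⁻), Al^3+ (Z=13, 10 e⁻), Mg^2+ (Z=12, 10 e⁻), Na^+ (Z=11, 10 e⁻), F^- (Z=9, 10 e⁻), Cl^- (Z=17, 18 e⁻), Br^- (Z=35, 36 e⁻). Si^4+ < Al^3+ (both 10 e⁻, Z=14>13); Al^3+ < Mg^2+ (isoelectronic, higher Z=13 is smaller); Mg^2+ < Na^+ (both 10 e⁻, Z=12>11); Na^+ < F^- (both 10 e⁻, Z=11>9); F^- < Cl^- (same group, 1 shell fewer); Cl^- < Br^- (same group, period 3 vs 4).
That gives Si^4+ < Al^3+ < Mg^2+ < Na^+ < F^- < Cl^- < Br^-. From the smallest end, number 4 is Na^+.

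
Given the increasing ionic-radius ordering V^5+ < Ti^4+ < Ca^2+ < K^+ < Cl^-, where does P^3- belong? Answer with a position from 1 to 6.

Each ion has 18 electrons. The ranking follows nuclear charge in reverse — greater Z gives a smaller radius. V^5+ (Z=23), Ti^4+ (Z=22), Ca^2+ (Z=20), K^+ (Z=19), Cl^- (Z=17), P^3- (Z=15).
Putting P^3- in gives V^5+ < Ti^4+ < Ca^2+ < K^+ < Cl^- < P^3-; it lands at slot 6.

6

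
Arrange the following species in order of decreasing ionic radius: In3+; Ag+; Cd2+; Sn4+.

Each ion has 46 electrons. The ranking follows nuclear charge in reverse — greater Z gives a smaller radius. Sn4+ (Z=50), In3+ (Z=49), Cd2+ (Z=48), Ag+ (Z=47).

Ag+ > Cd2+ > In3+ > Sn4+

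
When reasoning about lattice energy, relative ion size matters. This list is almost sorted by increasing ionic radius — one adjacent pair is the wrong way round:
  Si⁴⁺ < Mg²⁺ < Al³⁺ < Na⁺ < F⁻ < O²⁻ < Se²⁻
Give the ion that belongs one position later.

Mg²⁺

Check each adjacent pair. Mg²⁺ and Al³⁺ are reversed: they are isoelectronic (10 e⁻) and Al has more protons than Mg (13 vs 12), making Al³⁺ smaller. No other neighbouring pair contradicts the periodic trends, so Mg²⁺ is the ion listed too early.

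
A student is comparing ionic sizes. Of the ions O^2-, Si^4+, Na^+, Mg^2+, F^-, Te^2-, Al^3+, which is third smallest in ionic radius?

Mg^2+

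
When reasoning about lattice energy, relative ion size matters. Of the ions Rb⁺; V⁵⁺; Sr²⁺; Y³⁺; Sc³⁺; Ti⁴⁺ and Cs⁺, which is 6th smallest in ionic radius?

Rb⁺

Electron counts and nuclear charges: V⁵⁺: 18 e⁻, Z=23, Ti⁴⁺: 18 e⁻, Z=22, Sc³⁺: 18 e⁻, Z=21, Y³⁺: 36 e⁻, Z=39, Sr²⁺: 36 e⁻, Z=38, Rb⁺: 36 e⁻, Z=37, Cs⁺: 54 e⁻, Z=55. V⁵⁺ < Ti⁴⁺ (isoelectronic, higher Z=23 is smaller); Ti⁴⁺ < Sc³⁺ (isoelectronic, higher Z=22 is smaller); Sc³⁺ < Y³⁺ (same group, 1 shell fewer); Y³⁺ < Sr²⁺ (isoelectronic, higher Z=39 is smaller); Sr²⁺ < Rb⁺ (isoelectronic, higher Z=38 is smaller); Rb⁺ < Cs⁺ (same group, period 5 vs 6).
That gives V⁵⁺ < Ti⁴⁺ < Sc³⁺ < Y³⁺ < Sr²⁺ < Rb⁺ < Cs⁺. From the smallest end, number 6 is Rb⁺.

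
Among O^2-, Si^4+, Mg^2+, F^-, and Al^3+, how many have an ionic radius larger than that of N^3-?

0

All of these have 10 electrons (isoelectronic). With the same electron cloud, the ion with the most protons pulls it in tightest. Nuclear charges: Si^4+ (Z=14), Al^3+ (Z=13), Mg^2+ (Z=12), F^- (Z=9), O^2- (Z=8), N^3- (Z=7). Highest Z is smallest.
Overall: Si^4+ < Al^3+ < Mg^2+ < F^- < O^2- < N^3-. N^3- has 5 below it and 0 above. That's 0.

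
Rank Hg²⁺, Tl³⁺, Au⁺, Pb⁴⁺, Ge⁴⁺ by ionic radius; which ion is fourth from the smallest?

Electron counts and nuclear charges: Ge⁴⁺ (Z=32, 28 e⁻), Pb⁴⁺ (Z=82, 78 e⁻), Tl³⁺ (Z=81, 78 e⁻), Hg²⁺ (Z=80, 78 e⁻), Au⁺ (Z=79, 78 e⁻). Ge⁴⁺ < Pb⁴⁺ (same group, period 4 vs 6); Pb⁴⁺ < Tl³⁺ (both 78 e⁻, Z=82>81); Tl³⁺ < Hg²⁺ (both 78 e⁻, Z=81>80); Hg²⁺ < Au⁺ (isoelectronic, higher Z=80 is smaller).
Ordering: Ge⁴⁺ < Pb⁴⁺ < Tl³⁺ < Hg²⁺ < Au⁺. The fourth smallest is Hg²⁺.

Hg²⁺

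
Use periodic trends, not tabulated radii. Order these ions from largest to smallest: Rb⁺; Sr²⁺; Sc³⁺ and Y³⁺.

Tabulating Z and e⁻: Sc³⁺ has 18 e⁻ (Z=21), Y³⁺ has 36 e⁻ (Z=39), Sr²⁺ has 36 e⁻ (Z=38), Rb⁺ has 36 e⁻ (Z=37). Sc³⁺ < Y³⁺ (same group, period 4 vs 5); Y³⁺ < Sr²⁺ (isoelectronic, higher Z=39 is smaller); Sr²⁺ < Rb⁺ (isoelectronic, higher Z=38 is smaller).

Rb⁺ > Sr²⁺ > Y³⁺ > Sc³⁺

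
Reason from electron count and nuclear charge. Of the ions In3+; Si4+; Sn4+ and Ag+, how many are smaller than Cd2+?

First list Z and electron count for each: Si4+ (Z=14, 10 e⁻), Sn4+ (Z=50, 46 e⁻), In3+ (Z=49, 46 e⁻), Cd2+ (Z=48, 46 e⁻), Ag+ (Z=47, 46 e⁻). Si4+ < Sn4+ (same group, period 3 vs 5); Sn4+ < In3+ (both 46 e⁻, Z=50>49); In3+ < Cd2+ (isoelectronic, higher Z=49 is smaller); Cd2+ < Ag+ (isoelectronic, higher Z=48 is smaller).
Relative to Cd2+, the ions that are smaller are Si4+, Sn4+, In3+. So 3 are smaller.

3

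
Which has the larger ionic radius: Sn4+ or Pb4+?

Pb4+

All are in the same group with charge +4. Radius grows down the group as n (the outermost shell) increases.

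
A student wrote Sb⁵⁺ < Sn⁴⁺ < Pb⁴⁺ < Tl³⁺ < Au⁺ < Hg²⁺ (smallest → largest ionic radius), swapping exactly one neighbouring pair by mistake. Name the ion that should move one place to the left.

Compare adjacent ions: they are isoelectronic (78 e⁻) and Hg has more protons than Au (80 vs 79), making Hg²⁺ smaller — yet in this increasing list Au⁺ sits before Hg²⁺. Nothing else is reversed, so Hg²⁺ should move one place to the left.

Hg²⁺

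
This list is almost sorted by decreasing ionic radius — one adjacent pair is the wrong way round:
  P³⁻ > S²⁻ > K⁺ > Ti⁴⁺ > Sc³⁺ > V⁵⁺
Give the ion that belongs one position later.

Ti⁴⁺

Compare adjacent ions: they are isoelectronic (18 e⁻) and Ti has more protons than Sc (22 vs 21), making Ti⁴⁺ smaller — yet in this decreasing list Ti⁴⁺ sits before Sc³⁺. Nothing else is reversed, so Ti⁴⁺ should move one place to the right.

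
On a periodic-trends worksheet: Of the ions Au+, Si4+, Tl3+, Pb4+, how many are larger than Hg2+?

1

First list Z and electron count for each: Si4+ has 10 e⁻ (Z=14), Pb4+ has 78 e⁻ (Z=82), Tl3+ has 78 e⁻ (Z=81), Hg2+ has 78 e⁻ (Z=80), Au+ has 78 e⁻ (Z=79). Si4+ < Pb4+ (same group, 3 shells fewer); Pb4+ < Tl3+ (isoelectronic, higher Z=82 is smaller); Tl3+ < Hg2+ (both 78 e⁻, Z=81>80); Hg2+ < Au+ (both 78 e⁻, Z=80>79).
Overall: Si4+ < Pb4+ < Tl3+ < Hg2+ < Au+. Hg2+ has 3 below it and 1 above. So 1 is larger.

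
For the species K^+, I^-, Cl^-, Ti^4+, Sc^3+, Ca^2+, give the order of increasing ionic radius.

Ti^4+ < Sc^3+ < Ca^2+ < K^+ < Cl^- < I^-

Tabulating Z and e⁻: Ti^4+ (Z=22, 18 e⁻), Sc^3+ (Z=21, 18 e⁻), Ca^2+ (Z=20, 18 e⁻), K^+ (Z=19, 18 e⁻), Cl^- (Z=17, 18 e⁻), I^- (Z=53, 54 e⁻). Ti^4+ < Sc^3+ (isoelectronic, higher Z=22 is smaller); Sc^3+ < Ca^2+ (both 18 e⁻, Z=21>20); Ca^2+ < K^+ (isoelectronic, higher Z=20 is smaller); K^+ < Cl^- (isoelectronic, higher Z=19 is smaller); Cl^- < I^- (same group, period 3 vs 5).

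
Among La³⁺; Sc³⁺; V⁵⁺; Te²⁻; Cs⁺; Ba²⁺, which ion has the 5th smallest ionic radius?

Electron counts and nuclear charges: V⁵⁺: 18 e⁻, Z=23, Sc³⁺: 18 e⁻, Z=21, La³⁺: 54 e⁻, Z=57, Ba²⁺: 54 e⁻, Z=56, Cs⁺: 54 e⁻, Z=55, Te²⁻: 54 e⁻, Z=52. V⁵⁺ < Sc³⁺ (both 18 e⁻, Z=23>21); Sc³⁺ < La³⁺ (same group, period 4 vs 6); La³⁺ < Ba²⁺ (both 54 e⁻, Z=57>56); Ba²⁺ < Cs⁺ (both 54 e⁻, Z=56>55); Cs⁺ < Te²⁻ (both 54 e⁻, Z=55>52).
That gives V⁵⁺ < Sc³⁺ < La³⁺ < Ba²⁺ < Cs⁺ < Te²⁻. From the smallest end, number 5 is Cs⁺.

Cs⁺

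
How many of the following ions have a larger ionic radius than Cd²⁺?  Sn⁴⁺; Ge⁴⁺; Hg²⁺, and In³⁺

1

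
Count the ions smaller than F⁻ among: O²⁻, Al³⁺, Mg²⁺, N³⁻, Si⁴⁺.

3

Each ion has 10 electrons. The ranking follows nuclear charge in reverse — greater Z gives a smaller radius. Si⁴⁺ (Z=14), Al³⁺ (Z=13), Mg²⁺ (Z=12), F⁻ (Z=9), O²⁻ (Z=8), N³⁻ (Z=7).
Relative to F⁻, the ions that are smaller are Si⁴⁺, Al³⁺, Mg²⁺. Count: 3.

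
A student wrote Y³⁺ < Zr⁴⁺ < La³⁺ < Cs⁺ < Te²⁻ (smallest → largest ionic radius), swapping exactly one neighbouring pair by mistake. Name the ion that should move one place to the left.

The pair Y³⁺, Zr⁴⁺ is the wrong way round — they are isoelectronic (36 e⁻) and Zr has more protons than Y (40 vs 39), making Zr⁴⁺ smaller. All other adjacent pairs agree with periodic trends, so Zr⁴⁺ is the misplaced ion.

Zr⁴⁺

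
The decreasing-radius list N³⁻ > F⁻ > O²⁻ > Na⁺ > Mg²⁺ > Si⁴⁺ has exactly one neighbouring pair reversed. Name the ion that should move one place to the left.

O²⁻

The pair F⁻, O²⁻ is the wrong way round — they are isoelectronic (10 e⁻) and F has more protons than O (9 vs 8), making F⁻ smaller. All other adjacent pairs agree with periodic trends, so O²⁻ is the misplaced ion.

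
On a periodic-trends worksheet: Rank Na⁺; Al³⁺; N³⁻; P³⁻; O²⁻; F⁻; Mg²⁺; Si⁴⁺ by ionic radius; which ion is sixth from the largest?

Electron counts and nuclear charges: Si⁴⁺: 10 e⁻, Z=14, Al³⁺: 10 e⁻, Z=13, Mg²⁺: 10 e⁻, Z=12, Na⁺: 10 e⁻, Z=11, F⁻: 10 e⁻, Z=9, O²⁻: 10 e⁻, Z=8, N³⁻: 10 e⁻, Z=7, P³⁻: 18 e⁻, Z=15. Si⁴⁺ < Al³⁺ (both 10 e⁻, Z=14>13); Al³⁺ < Mg²⁺ (both 10 e⁻, Z=13>12); Mg²⁺ < Na⁺ (isoelectronic, higher Z=12 is smaller); Na⁺ < F⁻ (both 10 e⁻, Z=11>9); F⁻ < O²⁻ (both 10 e⁻, Z=9>8); O²⁻ < N³⁻ (isoelectronic, higher Z=8 is smaller); N³⁻ < P³⁻ (same group, 1 shell fewer).
So the order is Si⁴⁺ < Al³⁺ < Mg²⁺ < Na⁺ < F⁻ < O²⁻ < N³⁻ < P³⁻; the 6th-largest ion is Mg²⁺.

Mg²⁺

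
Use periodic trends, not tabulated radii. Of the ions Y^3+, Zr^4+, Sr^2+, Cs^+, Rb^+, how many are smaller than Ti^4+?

Ti^4+ has 18 e⁻ (Z=22), Zr^4+ has 36 e⁻ (Z=40), Y^3+ has 36 e⁻ (Z=39), Sr^2+ has 36 e⁻ (Z=38), Rb^+ has 36 e⁻ (Z=37), Cs^+ has 54 e⁻ (Z=55). Ti^4+ < Zr^4+ (same group, period 4 vs 5); Zr^4+ < Y^3+ (both 36 e⁻, Z=40>39); Y^3+ < Sr^2+ (isoelectronic, higher Z=39 is smaller); Sr^2+ < Rb^+ (isoelectronic, higher Z=38 is smaller); Rb^+ < Cs^+ (same group, 1 shell fewer).
Placing each against Ti^4+: smaller — none; larger — Zr^4+, Y^3+, Sr^2+, Rb^+, Cs^+. That's 0.

0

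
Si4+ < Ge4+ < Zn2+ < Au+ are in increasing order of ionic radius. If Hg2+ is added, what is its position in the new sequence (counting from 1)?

4

Work out protons and electrons: Si4+ has 10 e⁻ (Z=14), Ge4+ has 28 e⁻ (Z=32), Zn2+ has 28 e⁻ (Z=30), Hg2+ has 78 e⁻ (Z=80), Au+ has 78 e⁻ (Z=79). Si4+ < Ge4+ (same group, 1 shell fewer); Ge4+ < Zn2+ (isoelectronic, higher Z=32 is smaller); Zn2+ < Hg2+ (same group, 2 shells fewer); Hg2+ < Au+ (isoelectronic, higher Z=80 is smaller).
The complete sequence is Si4+ < Ge4+ < Zn2+ < Hg2+ < Au+. Hg2+ sits at position 4.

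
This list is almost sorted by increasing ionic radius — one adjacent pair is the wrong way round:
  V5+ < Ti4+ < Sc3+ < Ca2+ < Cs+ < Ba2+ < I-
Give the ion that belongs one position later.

Compare adjacent ions: Ba2+ and Cs+ share 54 electrons; the higher nuclear charge on Ba (Z=56) contracts it more, so Ba2+ < Cs+ — yet in this increasing list Cs+ sits before Ba2+. Nothing else is reversed, so Cs+ should move one place to the right.

Cs+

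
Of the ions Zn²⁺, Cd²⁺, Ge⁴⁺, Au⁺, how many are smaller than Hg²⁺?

3

Work out protons and electrons: Ge⁴⁺ (Z=32, 28 e⁻), Zn²⁺ (Z=30, 28 e⁻), Cd²⁺ (Z=48, 46 e⁻), Hg²⁺ (Z=80, 78 e⁻), Au⁺ (Z=79, 78 e⁻). Ge⁴⁺ < Zn²⁺ (isoelectronic, higher Z=32 is smaller); Zn²⁺ < Cd²⁺ (same group, 1 shell fewer); Cd²⁺ < Hg²⁺ (same group, period 5 vs 6); Hg²⁺ < Au⁺ (isoelectronic, higher Z=80 is smaller).
Overall: Ge⁴⁺ < Zn²⁺ < Cd²⁺ < Hg²⁺ < Au⁺. Hg²⁺ has 3 below it and 1 above. That's 3.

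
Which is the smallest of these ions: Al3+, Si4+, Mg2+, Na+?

Isoelectronic series (10 e⁻ each). Size is set by nuclear charge: more protons means a smaller ion. Si4+ (Z=14), Al3+ (Z=13), Mg2+ (Z=12), Na+ (Z=11).

Si4+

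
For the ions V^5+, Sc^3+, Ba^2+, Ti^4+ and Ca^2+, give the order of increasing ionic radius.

V^5+ < Ti^4+ < Sc^3+ < Ca^2+ < Ba^2+

V^5+: 18 e⁻, Z=23, Ti^4+: 18 e⁻, Z=22, Sc^3+: 18 e⁻, Z=21, Ca^2+: 18 e⁻, Z=20, Ba^2+: 54 e⁻, Z=56. V^5+ < Ti^4+ (isoelectronic, higher Z=23 is smaller); Ti^4+ < Sc^3+ (isoelectronic, higher Z=22 is smaller); Sc^3+ < Ca^2+ (isoelectronic, higher Z=21 is smaller); Ca^2+ < Ba^2+ (same group, period 4 vs 6).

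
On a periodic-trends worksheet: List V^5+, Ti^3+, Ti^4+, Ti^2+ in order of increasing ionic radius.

First list Z and electron count for each: V^5+ has 18 e⁻ (Z=23), Ti^4+ has 18 e⁻ (Z=22), Ti^3+ has 19 e⁻ (Z=22), Ti^2+ has 20 e⁻ (Z=22). V^5+ < Ti^4+ (both 18 e⁻, Z=23>22); Ti^4+ < Ti^3+ (higher charge on the same element); Ti^3+ < Ti^2+ (same element, +3 vs +2).

V^5+ < Ti^4+ < Ti^3+ < Ti^2+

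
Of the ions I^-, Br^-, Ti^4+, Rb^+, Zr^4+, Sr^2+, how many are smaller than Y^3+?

2

Ti^4+: 18 e⁻, Z=22, Zr^4+: 36 e⁻, Z=40, Y^3+: 36 e⁻, Z=39, Sr^2+: 36 e⁻, Z=38, Rb^+: 36 e⁻, Z=37, Br^-: 36 e⁻, Z=35, I^-: 54 e⁻, Z=53. Ti^4+ < Zr^4+ (same group, period 4 vs 5); Zr^4+ < Y^3+ (isoelectronic, higher Z=40 is smaller); Y^3+ < Sr^2+ (both 36 e⁻, Z=39>38); Sr^2+ < Rb^+ (isoelectronic, higher Z=38 is smaller); Rb^+ < Br^- (isoelectronic, higher Z=37 is smaller); Br^- < I^- (same group, 1 shell fewer).
Relative to Y^3+, the ions that are smaller are Ti^4+, Zr^4+. Count: 2.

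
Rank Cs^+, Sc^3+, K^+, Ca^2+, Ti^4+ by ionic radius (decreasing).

Work out protons and electrons: Ti^4+ has 18 e⁻ (Z=22), Sc^3+ has 18 e⁻ (Z=21), Ca^2+ has 18 e⁻ (Z=20), K^+ has 18 e⁻ (Z=19), Cs^+ has 54 e⁻ (Z=55). Ti^4+ < Sc^3+ (isoelectronic, higher Z=22 is smaller); Sc^3+ < Ca^2+ (isoelectronic, higher Z=21 is smaller); Ca^2+ < K^+ (both 18 e⁻, Z=20>19); K^+ < Cs^+ (same group, period 4 vs 6).

Cs^+ > K^+ > Ca^2+ > Sc^3+ > Ti^4+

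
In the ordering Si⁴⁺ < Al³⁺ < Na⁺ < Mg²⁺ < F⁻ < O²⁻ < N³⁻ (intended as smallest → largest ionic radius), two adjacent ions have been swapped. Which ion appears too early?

Na⁺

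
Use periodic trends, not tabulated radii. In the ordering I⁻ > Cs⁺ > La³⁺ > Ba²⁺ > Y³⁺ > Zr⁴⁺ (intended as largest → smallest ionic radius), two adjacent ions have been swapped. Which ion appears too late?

The pair La³⁺, Ba²⁺ is the wrong way round — they are isoelectronic (54 e⁻) and La has more protons than Ba (57 vs 56), making La³⁺ smaller. All other adjacent pairs agree with periodic trends, so Ba²⁺ is the misplaced ion.

Ba²⁺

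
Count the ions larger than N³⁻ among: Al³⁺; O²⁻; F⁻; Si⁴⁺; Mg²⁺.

All of these have 10 electrons (isoelectronic). With the same electron cloud, the ion with the most protons pulls it in tightest. Nuclear charges: Si⁴⁺ (Z=14), Al³⁺ (Z=13), Mg²⁺ (Z=12), F⁻ (Z=9), O²⁻ (Z=8), N³⁻ (Z=7). Highest Z is smallest.
Relative to N³⁻, the ions that are larger are none. That's 0.

0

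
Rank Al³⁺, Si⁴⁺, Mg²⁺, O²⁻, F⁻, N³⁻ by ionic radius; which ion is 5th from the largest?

Al³⁺

These species are isoelectronic with 10 electrons. The only difference is the number of protons: Si⁴⁺ (Z=14), Al³⁺ (Z=13), Mg²⁺ (Z=12), F⁻ (Z=9), O²⁻ (Z=8), N³⁻ (Z=7). The strongest nuclear pull (Si⁴⁺) gives the smallest ion.
So the order is Si⁴⁺ < Al³⁺ < Mg²⁺ < F⁻ < O²⁻ < N³⁻; the 5th-largest ion is Al³⁺.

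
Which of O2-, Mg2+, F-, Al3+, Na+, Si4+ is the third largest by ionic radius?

Na+

Isoelectronic series (10 e⁻ each). Size is set by nuclear charge: more protons means a smaller ion. Si4+ (Z=14), Al3+ (Z=13), Mg2+ (Z=12), Na+ (Z=11), F- (Z=9), O2- (Z=8).
So the order is Si4+ < Al3+ < Mg2+ < Na+ < F- < O2-; the 3rd-largest ion is Na+.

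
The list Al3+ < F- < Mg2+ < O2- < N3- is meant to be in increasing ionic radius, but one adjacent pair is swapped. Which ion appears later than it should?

Mg2+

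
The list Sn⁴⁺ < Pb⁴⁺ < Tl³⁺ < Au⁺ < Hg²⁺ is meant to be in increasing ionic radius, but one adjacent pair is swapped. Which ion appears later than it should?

The pair Au⁺, Hg²⁺ is the wrong way round — both have 78 electrons but Z(Hg)=80 > Z(Au)=79, so Hg²⁺ should be the smaller of the two. All other adjacent pairs agree with periodic trends, so Hg²⁺ is the misplaced ion.

Hg²⁺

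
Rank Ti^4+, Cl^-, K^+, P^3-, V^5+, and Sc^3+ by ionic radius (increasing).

V^5+ < Ti^4+ < Sc^3+ < K^+ < Cl^- < P^3-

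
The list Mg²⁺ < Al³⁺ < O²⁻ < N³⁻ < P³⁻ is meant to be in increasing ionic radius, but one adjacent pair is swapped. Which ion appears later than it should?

Al³⁺

Scanning neighbour by neighbour, only Mg²⁺/Al³⁺ violates a trend: both have 10 electrons but Z(Al)=13 > Z(Mg)=12, so Al³⁺ should be the smaller of the two. That makes Al³⁺ the one sitting a position late relative to where it belongs.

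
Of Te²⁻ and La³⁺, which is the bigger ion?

Te²⁻

Each ion has 54 electrons. The ranking follows nuclear charge in reverse — greater Z gives a smaller radius. La³⁺ (Z=57), Te²⁻ (Z=52).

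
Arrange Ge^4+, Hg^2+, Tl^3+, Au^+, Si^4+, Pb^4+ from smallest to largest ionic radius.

Si^4+ < Ge^4+ < Pb^4+ < Tl^3+ < Hg^2+ < Au^+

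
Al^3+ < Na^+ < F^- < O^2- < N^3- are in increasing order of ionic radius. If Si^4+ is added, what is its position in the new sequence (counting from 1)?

1

These species are isoelectronic with 10 electrons. The only difference is the number of protons: Si^4+ (Z=14), Al^3+ (Z=13), Na^+ (Z=11), F^- (Z=9), O^2- (Z=8), N^3- (Z=7). The strongest nuclear pull (Si^4+) gives the smallest ion.
Putting Si^4+ in gives Si^4+ < Al^3+ < Na^+ < F^- < O^2- < N^3-; it lands at slot 1.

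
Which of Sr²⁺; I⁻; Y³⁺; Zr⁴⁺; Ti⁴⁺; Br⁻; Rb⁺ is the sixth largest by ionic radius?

First list Z and electron count for each: Ti⁴⁺ has 18 e⁻ (Z=22), Zr⁴⁺ has 36 e⁻ (Z=40), Y³⁺ has 36 e⁻ (Z=39), Sr²⁺ has 36 e⁻ (Z=38), Rb⁺ has 36 e⁻ (Z=37), Br⁻ has 36 e⁻ (Z=35), I⁻ has 54 e⁻ (Z=53). Ti⁴⁺ < Zr⁴⁺ (same group, 1 shell fewer); Zr⁴⁺ < Y³⁺ (isoelectronic, higher Z=40 is smaller); Y³⁺ < Sr²⁺ (isoelectronic, higher Z=39 is smaller); Sr²⁺ < Rb⁺ (isoelectronic, higher Z=38 is smaller); Rb⁺ < Br⁻ (isoelectronic, higher Z=37 is smaller); Br⁻ < I⁻ (same group, 1 shell fewer).
Ordering: Ti⁴⁺ < Zr⁴⁺ < Y³⁺ < Sr²⁺ < Rb⁺ < Br⁻ < I⁻. The sixth largest is Zr⁴⁺.

Zr⁴⁺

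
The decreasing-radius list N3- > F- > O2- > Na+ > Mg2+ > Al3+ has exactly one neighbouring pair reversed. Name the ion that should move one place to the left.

Compare adjacent ions: F- and O2- share 10 electrons; the higher nuclear charge on F (Z=9) contracts it more, so F- < O2- — yet in this decreasing list F- sits before O2-. Nothing else is reversed, so O2- should move one place to the left.

O2-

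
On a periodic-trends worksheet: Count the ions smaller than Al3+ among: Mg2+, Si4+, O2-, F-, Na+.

1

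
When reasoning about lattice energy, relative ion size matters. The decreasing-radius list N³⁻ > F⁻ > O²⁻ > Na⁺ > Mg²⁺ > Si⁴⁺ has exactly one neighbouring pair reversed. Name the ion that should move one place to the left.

O²⁻

Check each adjacent pair. F⁻ and O²⁻ are reversed: F⁻ and O²⁻ share 10 electrons; the higher nuclear charge on F (Z=9) contracts it more, so F⁻ < O²⁻. No other neighbouring pair contradicts the periodic trends, so O²⁻ is the ion listed too late.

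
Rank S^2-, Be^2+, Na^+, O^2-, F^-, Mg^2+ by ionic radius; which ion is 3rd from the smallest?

Be^2+ (Z=4, 2 e⁻), Mg^2+ (Z=12, 10 e⁻), Na^+ (Z=11, 10 e⁻), F^- (Z=9, 10 e⁻), O^2- (Z=8, 10 e⁻), S^2- (Z=16, 18 e⁻). Be^2+ < Mg^2+ (same group, 1 shell fewer); Mg^2+ < Na^+ (isoelectronic, higher Z=12 is smaller); Na^+ < F^- (isoelectronic, higher Z=11 is smaller); F^- < O^2- (both 10 e⁻, Z=9>8); O^2- < S^2- (same group, period 2 vs 3).
Ordering: Be^2+ < Mg^2+ < Na^+ < F^- < O^2- < S^2-. The 3rd smallest is Na^+.

Na^+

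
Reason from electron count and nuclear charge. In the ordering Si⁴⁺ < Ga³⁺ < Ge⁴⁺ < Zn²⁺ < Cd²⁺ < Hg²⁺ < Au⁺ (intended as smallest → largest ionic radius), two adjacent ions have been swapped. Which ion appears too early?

Ga³⁺

Scanning neighbour by neighbour, only Ga³⁺/Ge⁴⁺ violates a trend: Ge⁴⁺ and Ga³⁺ share 28 electrons; the higher nuclear charge on Ge (Z=32) contracts it more, so Ge⁴⁺ < Ga³⁺. That makes Ga³⁺ the one sitting a position early relative to where it belongs.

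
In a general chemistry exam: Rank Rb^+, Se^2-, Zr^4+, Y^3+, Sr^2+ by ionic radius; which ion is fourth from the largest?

These species are isoelectronic with 36 electrons. The only difference is the number of protons: Zr^4+ (Z=40), Y^3+ (Z=39), Sr^2+ (Z=38), Rb^+ (Z=37), Se^2- (Z=34). The strongest nuclear pull (Zr^4+) gives the smallest ion.
So the order is Zr^4+ < Y^3+ < Sr^2+ < Rb^+ < Se^2-; the 4th-largest ion is Y^3+.

Y^3+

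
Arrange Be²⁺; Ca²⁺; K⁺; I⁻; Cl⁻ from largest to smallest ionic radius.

I⁻ > Cl⁻ > K⁺ > Ca²⁺ > Be²⁺

Tabulating Z and e⁻: Be²⁺: 2 e⁻, Z=4, Ca²⁺: 18 e⁻, Z=20, K⁺: 18 e⁻, Z=19, Cl⁻: 18 e⁻, Z=17, I⁻: 54 e⁻, Z=53. Be²⁺ < Ca²⁺ (same group, period 2 vs 4); Ca²⁺ < K⁺ (both 18 e⁻, Z=20>19); K⁺ < Cl⁻ (both 18 e⁻, Z=19>17); Cl⁻ < I⁻ (same group, period 3 vs 5).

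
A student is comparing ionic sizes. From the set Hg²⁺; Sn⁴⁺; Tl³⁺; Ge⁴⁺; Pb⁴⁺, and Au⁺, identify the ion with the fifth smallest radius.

Tabulating Z and e⁻: Ge⁴⁺ has 28 e⁻ (Z=32), Sn⁴⁺ has 46 e⁻ (Z=50), Pb⁴⁺ has 78 e⁻ (Z=82), Tl³⁺ has 78 e⁻ (Z=81), Hg²⁺ has 78 e⁻ (Z=80), Au⁺ has 78 e⁻ (Z=79). Ge⁴⁺ < Sn⁴⁺ (same group, period 4 vs 5); Sn⁴⁺ < Pb⁴⁺ (same group, period 5 vs 6); Pb⁴⁺ < Tl³⁺ (isoelectronic, higher Z=82 is smaller); Tl³⁺ < Hg²⁺ (isoelectronic, higher Z=81 is smaller); Hg²⁺ < Au⁺ (both 78 e⁻, Z=80>79).
Ordering: Ge⁴⁺ < Sn⁴⁺ < Pb⁴⁺ < Tl³⁺ < Hg²⁺ < Au⁺. The fifth smallest is Hg²⁺.

Hg²⁺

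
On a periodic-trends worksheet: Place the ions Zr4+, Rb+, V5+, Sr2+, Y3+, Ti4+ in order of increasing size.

V5+ < Ti4+ < Zr4+ < Y3+ < Sr2+ < Rb+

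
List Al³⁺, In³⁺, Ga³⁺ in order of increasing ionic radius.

Al³⁺ < Ga³⁺ < In³⁺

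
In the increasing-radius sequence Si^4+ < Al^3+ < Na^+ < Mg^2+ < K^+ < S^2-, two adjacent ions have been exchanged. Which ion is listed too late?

Compare adjacent ions: both have 10 electrons but Z(Mg)=12 > Z(Na)=11, so Mg^2+ should be the smaller of the two — yet in this increasing list Na^+ sits before Mg^2+. Nothing else is reversed, so Mg^2+ should move one place to the left.

Mg^2+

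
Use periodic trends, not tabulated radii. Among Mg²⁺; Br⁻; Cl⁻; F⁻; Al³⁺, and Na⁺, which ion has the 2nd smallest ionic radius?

First list Z and electron count for each: Al³⁺ has 10 e⁻ (Z=13), Mg²⁺ has 10 e⁻ (Z=12), Na⁺ has 10 e⁻ (Z=11), F⁻ has 10 e⁻ (Z=9), Cl⁻ has 18 e⁻ (Z=17), Br⁻ has 36 e⁻ (Z=35). Al³⁺ < Mg²⁺ (isoelectronic, higher Z=13 is smaller); Mg²⁺ < Na⁺ (both 10 e⁻, Z=12>11); Na⁺ < F⁻ (isoelectronic, higher Z=11 is smaller); F⁻ < Cl⁻ (same group, 1 shell fewer); Cl⁻ < Br⁻ (same group, period 3 vs 4).
Full ascending order: Al³⁺ < Mg²⁺ < Na⁺ < F⁻ < Cl⁻ < Br⁻. Counting from the smallest, position 2 is Mg²⁺.

Mg²⁺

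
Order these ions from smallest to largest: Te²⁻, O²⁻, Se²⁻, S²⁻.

O²⁻ < S²⁻ < Se²⁻ < Te²⁻

All are in the same group with charge -2. Radius grows down the group as n (the outermost shell) increases.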